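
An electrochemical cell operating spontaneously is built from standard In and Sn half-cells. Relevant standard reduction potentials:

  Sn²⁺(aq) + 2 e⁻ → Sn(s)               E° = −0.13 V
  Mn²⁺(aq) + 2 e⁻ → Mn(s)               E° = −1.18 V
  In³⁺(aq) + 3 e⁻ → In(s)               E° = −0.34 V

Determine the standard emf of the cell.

+0.21 V

The Sn²⁺/Sn couple has the higher E°, so Sn ion is reduced (cathode) and In is oxidized (anode).
E°cell = E°(cathode) − E°(anode) = −0.13 − (−0.34) = +0.21 V.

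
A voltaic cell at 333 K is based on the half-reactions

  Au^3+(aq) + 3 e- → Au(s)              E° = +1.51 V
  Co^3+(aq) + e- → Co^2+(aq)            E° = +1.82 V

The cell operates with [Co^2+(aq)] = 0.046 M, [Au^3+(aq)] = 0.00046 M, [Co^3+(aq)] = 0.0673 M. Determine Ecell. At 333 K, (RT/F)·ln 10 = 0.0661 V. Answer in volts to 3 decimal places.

Since E°(Co³⁺/Co²⁺) > E°(Au³⁺/Au), Co³⁺/Co²⁺ serves as the cathode.
E°cell = E°cat − E°an = +1.82 − (+1.51) = +0.31 V; n = 3.
Balancing gives 3 Co^3+(aq) + Au(s) → 3 Co^2+(aq) + Au^3+(aq); hence Q = ([Co^2+(aq)]^3·[Au^3+(aq)]) / [Co^3+(aq)]^3 = 0.000147 (log Q = −3.833).
Applying E = E° − (RT ln10/nF)·log Q gives +0.31 − (0.0661/3)(−3.833) = +0.394 V.

+0.394 V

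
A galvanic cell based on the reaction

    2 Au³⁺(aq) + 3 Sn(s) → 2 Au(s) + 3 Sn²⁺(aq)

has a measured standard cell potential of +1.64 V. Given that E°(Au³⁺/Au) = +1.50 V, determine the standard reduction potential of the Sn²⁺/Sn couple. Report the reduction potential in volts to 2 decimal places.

In the reaction as written the Au³⁺/Au couple is reduced (cathode) and Sn²⁺/Sn is oxidized (anode), so E°cell = E°(Au³⁺/Au) − E°(Sn²⁺/Sn).
E°(Sn²⁺/Sn) = E°(cathode) − E°cell = +1.50 − (+1.64) = −0.14 V.

−0.14 V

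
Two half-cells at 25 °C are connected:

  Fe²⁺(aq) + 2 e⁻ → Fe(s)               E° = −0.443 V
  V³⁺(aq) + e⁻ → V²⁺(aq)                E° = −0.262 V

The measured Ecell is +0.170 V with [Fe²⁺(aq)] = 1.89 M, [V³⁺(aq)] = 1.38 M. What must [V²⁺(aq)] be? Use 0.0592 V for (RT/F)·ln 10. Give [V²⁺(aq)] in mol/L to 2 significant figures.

V³⁺/V²⁺ is the cathode (higher E°); E°cell = −0.262 − (−0.443) = +0.181 V with n = 2.
From the Nernst equation, log Q = n(E° − E)/0.0592 = 2·(+0.181 − (+0.170))/0.0592 = 0.372.
For 2 V³⁺(aq) + Fe(s) → 2 V²⁺(aq) + Fe²⁺(aq), the reaction quotient is Q = ([V²⁺(aq)]^2·[Fe²⁺(aq)]) / [V³⁺(aq)]^2.
Isolating [V²⁺(aq)] in Q = 10^{0.372} yields log [V²⁺(aq)] = 0.188, i.e. 1.5 M.

1.5 M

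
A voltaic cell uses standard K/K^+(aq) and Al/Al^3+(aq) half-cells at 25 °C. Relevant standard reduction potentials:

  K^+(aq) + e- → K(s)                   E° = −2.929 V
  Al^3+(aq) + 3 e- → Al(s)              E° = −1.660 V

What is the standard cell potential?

+1.269 V

The Al³⁺/Al couple has the higher E°, so Al ion is reduced (cathode) and K is oxidized (anode).
E°cell = E°(cathode) − E°(anode) = −1.660 − (−2.929) = +1.269 V.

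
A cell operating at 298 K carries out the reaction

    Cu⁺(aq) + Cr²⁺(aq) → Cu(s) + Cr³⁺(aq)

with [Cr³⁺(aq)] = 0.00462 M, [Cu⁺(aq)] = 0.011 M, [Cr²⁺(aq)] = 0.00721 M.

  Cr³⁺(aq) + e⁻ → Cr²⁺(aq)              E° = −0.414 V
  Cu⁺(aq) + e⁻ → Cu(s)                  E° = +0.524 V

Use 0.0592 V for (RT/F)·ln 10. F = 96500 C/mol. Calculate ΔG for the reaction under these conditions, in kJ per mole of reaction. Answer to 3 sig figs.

With Cu⁺/Cu reduced at the cathode, E°cell = +0.524 − (−0.414) = +0.938 V and n = 1.
The reaction quotient is [Cr³⁺(aq)] / ([Cu⁺(aq)]·[Cr²⁺(aq)]) = 58.3; by Nernst, E = +0.938 − (0.0592/1)(1.765) = +0.8335 V.
ΔG = −nFE = −(1)(96500)(+0.8335) J/mol = −80.4 kJ/mol.

−80.4 kJ/mol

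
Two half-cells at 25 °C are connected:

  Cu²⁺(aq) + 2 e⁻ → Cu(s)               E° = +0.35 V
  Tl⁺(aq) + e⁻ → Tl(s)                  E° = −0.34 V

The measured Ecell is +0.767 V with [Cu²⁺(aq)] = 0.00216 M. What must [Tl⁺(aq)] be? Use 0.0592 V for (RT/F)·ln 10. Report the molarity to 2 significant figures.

0.0023 M

The Cu²⁺/Cu couple has the larger reduction potential, so it is the cathode: E°cell = +0.35 − (−0.34) = +0.69 V and n = 2.
Since E = E° − (0.0592/n)·log Q, log Q = n(E° − E)/0.0592 = −2.601.
Balancing electrons gives Cu²⁺(aq) + 2 Tl(s) → Cu(s) + 2 Tl⁺(aq); thus Q = [Tl⁺(aq)]^2 / [Cu²⁺(aq)].
Isolating [Tl⁺(aq)] in Q = 10^{−2.601} yields log [Tl⁺(aq)] = −2.633, i.e. 0.0023 M.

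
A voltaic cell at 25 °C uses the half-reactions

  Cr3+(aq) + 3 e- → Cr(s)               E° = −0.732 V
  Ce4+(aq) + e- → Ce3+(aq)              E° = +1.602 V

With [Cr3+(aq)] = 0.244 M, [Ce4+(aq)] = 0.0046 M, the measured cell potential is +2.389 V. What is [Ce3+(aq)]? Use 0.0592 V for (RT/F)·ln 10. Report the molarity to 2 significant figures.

With Ce⁴⁺/Ce³⁺ at the cathode and Cr³⁺/Cr at the anode, E°cell = +1.602 − (−0.732) = +2.334 V (n = 3).
Since E = E° − (0.0592/n)·log Q, log Q = n(E° − E)/0.0592 = −2.787.
The balanced reaction is 3 Ce4+(aq) + Cr(s) → 3 Ce3+(aq) + Cr3+(aq), so Q = ([Ce3+(aq)]^3·[Cr3+(aq)]) / [Ce4+(aq)]^3.
Isolating [Ce3+(aq)] in Q = 10^{−2.787} yields log [Ce3+(aq)] = −3.062, i.e. 0.00087 M.

0.00087 M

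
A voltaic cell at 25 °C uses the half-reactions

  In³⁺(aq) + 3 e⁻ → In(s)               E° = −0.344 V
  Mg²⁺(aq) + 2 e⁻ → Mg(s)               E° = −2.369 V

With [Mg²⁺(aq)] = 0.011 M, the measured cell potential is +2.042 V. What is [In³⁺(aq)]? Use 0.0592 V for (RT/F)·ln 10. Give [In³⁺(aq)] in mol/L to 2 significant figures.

0.0084 M

With In³⁺/In at the cathode and Mg²⁺/Mg at the anode, E°cell = −0.344 − (−2.369) = +2.025 V (n = 6).
Since E = E° − (0.0592/n)·log Q, log Q = n(E° − E)/0.0592 = −1.723.
For 2 In³⁺(aq) + 3 Mg(s) → 2 In(s) + 3 Mg²⁺(aq), the reaction quotient is Q = [Mg²⁺(aq)]^3 / [In³⁺(aq)]^2.
Isolating [In³⁺(aq)] in Q = 10^{−1.723} yields log [In³⁺(aq)] = −2.076, i.e. 0.0084 M.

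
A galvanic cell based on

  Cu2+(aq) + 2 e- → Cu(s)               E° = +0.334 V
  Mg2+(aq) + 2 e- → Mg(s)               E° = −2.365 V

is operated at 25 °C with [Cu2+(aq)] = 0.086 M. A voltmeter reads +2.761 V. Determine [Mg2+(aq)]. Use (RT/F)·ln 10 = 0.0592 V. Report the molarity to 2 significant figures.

With Cu²⁺/Cu at the cathode and Mg²⁺/Mg at the anode, E°cell = +0.334 − (−2.365) = +2.699 V (n = 2).
Rearranging E = E° − (0.0592/n)·log Q gives log Q = 2(+2.699 − (+2.761))/0.0592 = −2.095.
Balancing electrons gives Cu2+(aq) + Mg(s) → Cu(s) + Mg2+(aq); thus Q = [Mg2+(aq)] / [Cu2+(aq)].
Substituting the known concentrations and solving, log [Mg2+(aq)] = −3.161 and [Mg2+(aq)] = 0.00069 M.

0.00069 M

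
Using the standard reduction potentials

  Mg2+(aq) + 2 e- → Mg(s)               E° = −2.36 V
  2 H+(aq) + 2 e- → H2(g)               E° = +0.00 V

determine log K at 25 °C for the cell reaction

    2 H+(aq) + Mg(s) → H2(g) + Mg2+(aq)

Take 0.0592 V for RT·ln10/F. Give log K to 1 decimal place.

log K = 79.7

The 2H⁺/H₂ couple is reduced (cathode); E°cell = +0.00 − (−2.36) = +2.36 V with n = 2.
At equilibrium E = 0, so log K = nE°cell / 0.0592 = (2)(+2.36) / 0.0592 = 79.7.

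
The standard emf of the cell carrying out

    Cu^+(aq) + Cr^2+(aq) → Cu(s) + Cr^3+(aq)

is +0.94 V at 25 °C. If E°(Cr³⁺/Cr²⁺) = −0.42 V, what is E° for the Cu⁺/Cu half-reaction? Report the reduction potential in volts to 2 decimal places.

In the reaction as written the Cu⁺/Cu couple is reduced (cathode) and Cr³⁺/Cr²⁺ is oxidized (anode), so E°cell = E°(Cu⁺/Cu) − E°(Cr³⁺/Cr²⁺).
E°(Cu⁺/Cu) = E°cell + E°(anode) = +0.94 + (−0.42) = +0.52 V.

+0.52 V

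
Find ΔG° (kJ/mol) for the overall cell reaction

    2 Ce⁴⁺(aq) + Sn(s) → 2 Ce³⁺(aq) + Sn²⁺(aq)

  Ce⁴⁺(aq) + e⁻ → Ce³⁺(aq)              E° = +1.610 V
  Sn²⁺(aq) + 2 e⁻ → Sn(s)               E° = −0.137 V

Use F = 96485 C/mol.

In the reaction as written Ce⁴⁺(aq) is reduced, so the Ce⁴⁺/Ce³⁺ couple is the cathode and Sn²⁺/Sn is the anode.
E°cell = +1.610 − (−0.137) = +1.747 V; balancing electrons gives n = 2.
ΔG° = −nFE°cell = −(2)(96485)(+1.747) J/mol = −337 kJ/mol.

−337 kJ/mol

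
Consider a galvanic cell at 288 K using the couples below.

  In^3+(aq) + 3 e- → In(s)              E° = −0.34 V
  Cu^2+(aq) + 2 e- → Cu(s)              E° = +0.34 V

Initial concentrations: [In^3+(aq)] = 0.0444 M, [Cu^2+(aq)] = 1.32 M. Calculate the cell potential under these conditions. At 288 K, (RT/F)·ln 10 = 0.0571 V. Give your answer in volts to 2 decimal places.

+0.71 V

The Cu²⁺/Cu couple has the more positive E°, so it is the cathode; In³⁺/In is the anode.
E°cell = E°cat − E°an = +0.34 − (−0.34) = +0.68 V; n = 6.
For the overall reaction 3 Cu^2+(aq) + 2 In(s) → 3 Cu(s) + 2 In^3+(aq), Q = [In^3+(aq)]^2 / [Cu^2+(aq)]^3 = 0.000857, giving log Q = −3.067.
By the Nernst equation, E = +0.68 − (0.0571/6)·(−3.067) = +0.71 V.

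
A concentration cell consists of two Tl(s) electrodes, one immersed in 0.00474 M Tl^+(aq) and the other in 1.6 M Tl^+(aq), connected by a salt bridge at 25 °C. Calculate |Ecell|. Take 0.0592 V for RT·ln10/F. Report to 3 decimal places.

0.150 V

For a concentration cell E°cell = 0, since both electrodes use the same couple.
The compartment with the higher Tl^+(aq) concentration (1.6 M) acts as the cathode; ions are reduced there and produced at the dilute (0.00474 M) anode.
With n = 1, Ecell = −(0.0592/1)·log([dilute]/[conc]) = −(0.0592/1)·log(0.00474/1.6) = +0.150 V.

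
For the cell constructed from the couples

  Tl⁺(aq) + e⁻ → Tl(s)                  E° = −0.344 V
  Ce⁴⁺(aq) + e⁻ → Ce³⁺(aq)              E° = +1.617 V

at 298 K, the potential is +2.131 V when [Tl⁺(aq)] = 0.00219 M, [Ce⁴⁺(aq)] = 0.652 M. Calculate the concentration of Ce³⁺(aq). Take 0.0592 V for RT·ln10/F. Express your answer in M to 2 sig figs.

Ce⁴⁺/Ce³⁺ is the cathode (higher E°); E°cell = +1.617 − (−0.344) = +1.961 V with n = 1.
Rearranging E = E° − (0.0592/n)·log Q gives log Q = 1(+1.961 − (+2.131))/0.0592 = −2.872.
Balancing electrons gives Ce⁴⁺(aq) + Tl(s) → Ce³⁺(aq) + Tl⁺(aq); thus Q = ([Ce³⁺(aq)]·[Tl⁺(aq)]) / [Ce⁴⁺(aq)].
Solving for the unknown gives log [Ce³⁺(aq)] = −0.398, so [Ce³⁺(aq)] ≈ 0.40 M.

0.40 M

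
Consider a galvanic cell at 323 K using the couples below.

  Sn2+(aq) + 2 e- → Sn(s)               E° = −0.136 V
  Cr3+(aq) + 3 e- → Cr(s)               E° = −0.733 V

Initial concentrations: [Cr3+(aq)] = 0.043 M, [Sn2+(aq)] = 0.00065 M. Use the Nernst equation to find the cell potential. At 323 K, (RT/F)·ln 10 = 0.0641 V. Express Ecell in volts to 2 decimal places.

Sn²⁺/Sn is reduced (cathode, E° = −0.136 V) and Cr³⁺/Cr is oxidized (anode).
E°cell = −0.136 − (−0.733) = +0.597 V, with n = 6 electrons transferred.
For the overall reaction 3 Sn2+(aq) + 2 Cr(s) → 3 Sn(s) + 2 Cr3+(aq), Q = [Cr3+(aq)]^2 / [Sn2+(aq)]^3 = 6.73×10^6, giving log Q = 6.828.
By the Nernst equation, E = +0.597 − (0.0641/6)·(6.828) = +0.52 V.

+0.52 V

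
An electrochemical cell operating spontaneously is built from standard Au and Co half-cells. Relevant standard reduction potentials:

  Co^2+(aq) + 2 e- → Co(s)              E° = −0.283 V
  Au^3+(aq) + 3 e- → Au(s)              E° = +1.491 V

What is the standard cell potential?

The Au³⁺/Au couple has the higher E°, so Au ion is reduced (cathode) and Co is oxidized (anode).
E°cell = E°(cathode) − E°(anode) = +1.491 − (−0.283) = +1.774 V.

+1.774 V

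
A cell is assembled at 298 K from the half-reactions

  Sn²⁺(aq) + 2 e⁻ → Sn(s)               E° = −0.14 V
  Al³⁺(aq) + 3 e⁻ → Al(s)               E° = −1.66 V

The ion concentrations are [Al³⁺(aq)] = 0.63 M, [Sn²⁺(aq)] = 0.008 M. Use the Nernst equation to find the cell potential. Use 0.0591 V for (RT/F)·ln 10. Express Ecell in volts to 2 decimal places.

The Sn²⁺/Sn couple has the more positive E°, so it is the cathode; Al³⁺/Al is the anode.
E°cell = −0.14 − (−1.66) = +1.52 V, with n = 6 electrons transferred.
Balancing gives 3 Sn²⁺(aq) + 2 Al(s) → 3 Sn(s) + 2 Al³⁺(aq); hence Q = [Al³⁺(aq)]^2 / [Sn²⁺(aq)]^3 = 7.75×10^5 (log Q = 5.889).
Applying E = E° − (RT ln10/nF)·log Q gives +1.52 − (0.0591/6)(5.889) = +1.46 V.

+1.46 V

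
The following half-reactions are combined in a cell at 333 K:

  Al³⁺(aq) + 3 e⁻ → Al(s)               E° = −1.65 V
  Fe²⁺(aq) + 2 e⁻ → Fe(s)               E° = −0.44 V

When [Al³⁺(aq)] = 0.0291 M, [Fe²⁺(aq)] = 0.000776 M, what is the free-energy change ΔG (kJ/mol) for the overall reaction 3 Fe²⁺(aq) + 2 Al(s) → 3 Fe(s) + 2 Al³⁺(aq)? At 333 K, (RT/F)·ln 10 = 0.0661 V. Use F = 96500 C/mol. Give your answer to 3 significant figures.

E°cell = −0.44 − (−1.65) = +1.21 V; the balanced reaction transfers n = 6 electrons.
The reaction quotient is [Al³⁺(aq)]^2 / [Fe²⁺(aq)]^3 = 1.81×10^6; by Nernst, E = +1.21 − (0.0661/6)(6.258) = +1.1411 V.
Finally ΔG = −nFE = −(6)(96500 C/mol)(+1.1411 V) = −661 kJ/mol.

−661 kJ/mol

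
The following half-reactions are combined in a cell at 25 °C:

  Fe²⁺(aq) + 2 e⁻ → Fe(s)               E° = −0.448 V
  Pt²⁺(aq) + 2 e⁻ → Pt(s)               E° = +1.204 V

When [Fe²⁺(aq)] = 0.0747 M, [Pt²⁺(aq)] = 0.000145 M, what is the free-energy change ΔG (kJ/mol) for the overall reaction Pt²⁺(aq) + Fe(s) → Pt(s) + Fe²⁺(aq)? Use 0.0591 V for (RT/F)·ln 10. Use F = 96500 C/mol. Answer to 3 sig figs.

E°cell = +1.204 − (−0.448) = +1.652 V; the balanced reaction transfers n = 2 electrons.
The reaction quotient is [Fe²⁺(aq)] / [Pt²⁺(aq)] = 515; by Nernst, E = +1.652 − (0.0591/2)(2.712) = +1.5719 V.
Then ΔG = −nFE = −2 × 96500 × +1.5719 J/mol = −303 kJ/mol.

−303 kJ/mol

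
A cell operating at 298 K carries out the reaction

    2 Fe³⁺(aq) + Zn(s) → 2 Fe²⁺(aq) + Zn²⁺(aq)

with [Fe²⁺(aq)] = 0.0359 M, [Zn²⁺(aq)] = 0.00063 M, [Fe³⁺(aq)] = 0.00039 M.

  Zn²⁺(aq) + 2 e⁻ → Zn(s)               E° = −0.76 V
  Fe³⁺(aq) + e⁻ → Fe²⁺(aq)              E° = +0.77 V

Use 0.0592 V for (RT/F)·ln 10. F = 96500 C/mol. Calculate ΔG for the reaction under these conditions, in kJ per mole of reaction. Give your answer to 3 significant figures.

−291 kJ/mol

The standard cell potential is +0.77 − (−0.76) = +1.53 V, with n = 2 electrons in the balanced equation.
Q = ([Fe²⁺(aq)]^2·[Zn²⁺(aq)]) / [Fe³⁺(aq)]^2 = 5.34, so log Q = 0.727 and E = +1.53 − (0.0592/2)(0.727) = +1.5085 V.
ΔG = −nFE = −(2)(96500)(+1.5085) J/mol = −291 kJ/mol.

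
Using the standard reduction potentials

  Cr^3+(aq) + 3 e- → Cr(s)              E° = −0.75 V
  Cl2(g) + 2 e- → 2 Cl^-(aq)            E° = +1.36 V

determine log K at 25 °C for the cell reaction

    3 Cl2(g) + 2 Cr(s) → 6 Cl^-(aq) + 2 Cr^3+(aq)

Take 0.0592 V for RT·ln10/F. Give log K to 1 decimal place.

log K = 213.9

The Cl₂/Cl⁻ couple is reduced (cathode); E°cell = +1.36 − (−0.75) = +2.11 V with n = 6.
At equilibrium E = 0, so log K = nE°cell / 0.0592 = (6)(+2.11) / 0.0592 = 213.9.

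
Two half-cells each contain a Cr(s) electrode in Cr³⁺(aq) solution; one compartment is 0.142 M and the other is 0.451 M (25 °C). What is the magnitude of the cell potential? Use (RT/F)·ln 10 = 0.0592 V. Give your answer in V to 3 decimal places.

For a concentration cell E°cell = 0, since both electrodes use the same couple.
The compartment with the higher Cr³⁺(aq) concentration (0.451 M) acts as the cathode; ions are reduced there and produced at the dilute (0.142 M) anode.
With n = 3, Ecell = −(0.0592/3)·log([dilute]/[conc]) = −(0.0592/3)·log(0.142/0.451) = +0.010 V.

0.010 V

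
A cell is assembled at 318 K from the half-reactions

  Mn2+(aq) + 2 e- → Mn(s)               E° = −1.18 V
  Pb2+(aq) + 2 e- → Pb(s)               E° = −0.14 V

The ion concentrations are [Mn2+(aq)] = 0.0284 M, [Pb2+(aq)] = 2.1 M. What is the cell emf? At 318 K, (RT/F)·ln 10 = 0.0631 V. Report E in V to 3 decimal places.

The Pb²⁺/Pb couple has the more positive E°, so it is the cathode; Mn²⁺/Mn is the anode.
E°cell = −0.14 − (−1.18) = +1.04 V, with n = 2 electrons transferred.
Balancing gives Pb2+(aq) + Mn(s) → Pb(s) + Mn2+(aq); hence Q = [Mn2+(aq)] / [Pb2+(aq)] = 0.0135 (log Q = −1.869).
Applying E = E° − (RT ln10/nF)·log Q gives +1.04 − (0.0631/2)(−1.869) = +1.099 V.

+1.099 V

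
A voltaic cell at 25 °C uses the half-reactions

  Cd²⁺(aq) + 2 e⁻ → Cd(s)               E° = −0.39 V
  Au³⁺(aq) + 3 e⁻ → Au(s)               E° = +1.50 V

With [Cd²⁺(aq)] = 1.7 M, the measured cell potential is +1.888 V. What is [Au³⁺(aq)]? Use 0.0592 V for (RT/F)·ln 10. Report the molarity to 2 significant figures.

1.8 M

The Au³⁺/Au couple has the larger reduction potential, so it is the cathode: E°cell = +1.50 − (−0.39) = +1.89 V and n = 6.
Since E = E° − (0.0592/n)·log Q, log Q = n(E° − E)/0.0592 = 0.203.
The balanced reaction is 2 Au³⁺(aq) + 3 Cd(s) → 2 Au(s) + 3 Cd²⁺(aq), so Q = [Cd²⁺(aq)]^3 / [Au³⁺(aq)]^2.
Substituting the known concentrations and solving, log [Au³⁺(aq)] = 0.244 and [Au³⁺(aq)] = 1.8 M.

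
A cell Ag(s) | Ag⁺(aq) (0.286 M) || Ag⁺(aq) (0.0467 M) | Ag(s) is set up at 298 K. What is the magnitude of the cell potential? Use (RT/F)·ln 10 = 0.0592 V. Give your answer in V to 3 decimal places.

For a concentration cell E°cell = 0, since both electrodes use the same couple.
The compartment with the higher Ag⁺(aq) concentration (0.286 M) acts as the cathode; ions are reduced there and produced at the dilute (0.0467 M) anode.
With n = 1, Ecell = −(0.0592/1)·log([dilute]/[conc]) = −(0.0592/1)·log(0.0467/0.286) = +0.047 V.

0.047 V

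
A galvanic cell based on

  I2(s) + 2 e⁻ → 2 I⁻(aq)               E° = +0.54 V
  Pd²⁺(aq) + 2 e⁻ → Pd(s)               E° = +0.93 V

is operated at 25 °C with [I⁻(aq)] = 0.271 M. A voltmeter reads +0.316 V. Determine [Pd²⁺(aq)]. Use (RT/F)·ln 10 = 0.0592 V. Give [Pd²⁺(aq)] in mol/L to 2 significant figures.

0.043 M

The Pd²⁺/Pd couple has the larger reduction potential, so it is the cathode: E°cell = +0.93 − (+0.54) = +0.39 V and n = 2.
Since E = E° − (0.0592/n)·log Q, log Q = n(E° − E)/0.0592 = 2.500.
The balanced reaction is Pd²⁺(aq) + 2 I⁻(aq) → Pd(s) + I2(s), so Q = 1 / ([Pd²⁺(aq)]·[I⁻(aq)]^2).
Substituting the known concentrations and solving, log [Pd²⁺(aq)] = −1.366 and [Pd²⁺(aq)] = 0.043 M.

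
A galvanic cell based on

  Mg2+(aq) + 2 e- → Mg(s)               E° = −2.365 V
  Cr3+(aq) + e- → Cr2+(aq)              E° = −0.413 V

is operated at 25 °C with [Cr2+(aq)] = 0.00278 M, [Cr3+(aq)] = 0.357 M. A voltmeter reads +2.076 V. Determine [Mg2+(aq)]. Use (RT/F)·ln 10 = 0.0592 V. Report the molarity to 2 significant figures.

With Cr³⁺/Cr²⁺ at the cathode and Mg²⁺/Mg at the anode, E°cell = −0.413 − (−2.365) = +1.952 V (n = 2).
From the Nernst equation, log Q = n(E° − E)/0.0592 = 2·(+1.952 − (+2.076))/0.0592 = −4.189.
The balanced reaction is 2 Cr3+(aq) + Mg(s) → 2 Cr2+(aq) + Mg2+(aq), so Q = ([Cr2+(aq)]^2·[Mg2+(aq)]) / [Cr3+(aq)]^2.
Substituting the known concentrations and solving, log [Mg2+(aq)] = 0.028 and [Mg2+(aq)] = 1.1 M.

1.1 M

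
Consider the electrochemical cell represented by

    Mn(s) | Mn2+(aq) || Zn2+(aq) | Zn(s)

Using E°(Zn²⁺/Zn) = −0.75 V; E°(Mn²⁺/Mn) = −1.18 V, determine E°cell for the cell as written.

+0.43 V

By convention the left-hand electrode in cell notation is the anode (oxidation) and the right-hand electrode is the cathode (reduction).
E°cell = E°(right) − E°(left) = −0.75 − (−1.18) = +0.43 V.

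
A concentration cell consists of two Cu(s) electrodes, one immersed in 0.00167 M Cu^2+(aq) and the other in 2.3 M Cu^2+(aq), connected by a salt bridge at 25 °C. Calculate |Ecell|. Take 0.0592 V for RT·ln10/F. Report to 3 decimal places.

For a concentration cell E°cell = 0, since both electrodes use the same couple.
The compartment with the higher Cu^2+(aq) concentration (2.3 M) acts as the cathode; ions are reduced there and produced at the dilute (0.00167 M) anode.
With n = 2, Ecell = −(0.0592/2)·log([dilute]/[conc]) = −(0.0592/2)·log(0.00167/2.3) = +0.093 V.

0.093 V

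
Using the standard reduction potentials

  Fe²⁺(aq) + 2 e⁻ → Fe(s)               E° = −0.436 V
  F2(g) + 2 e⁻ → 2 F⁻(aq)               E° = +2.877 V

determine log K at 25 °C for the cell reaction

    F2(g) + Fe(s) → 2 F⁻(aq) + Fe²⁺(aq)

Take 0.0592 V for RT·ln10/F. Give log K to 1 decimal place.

log K = 111.9

The F₂/F⁻ couple is reduced (cathode); E°cell = +2.877 − (−0.436) = +3.313 V with n = 2.
At equilibrium E = 0, so log K = nE°cell / 0.0592 = (2)(+3.313) / 0.0592 = 111.9.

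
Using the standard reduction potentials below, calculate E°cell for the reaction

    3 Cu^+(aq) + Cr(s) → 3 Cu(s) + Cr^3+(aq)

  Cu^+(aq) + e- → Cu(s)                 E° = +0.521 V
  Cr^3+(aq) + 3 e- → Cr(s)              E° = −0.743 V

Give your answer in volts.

Cu^+(aq) gains electrons, so the Cu⁺/Cu couple is the cathode; the Cr³⁺/Cr couple is the anode.
E°cell = E°(cathode) − E°(anode) = +0.521 − (−0.743) = +1.264 V.

+1.264 V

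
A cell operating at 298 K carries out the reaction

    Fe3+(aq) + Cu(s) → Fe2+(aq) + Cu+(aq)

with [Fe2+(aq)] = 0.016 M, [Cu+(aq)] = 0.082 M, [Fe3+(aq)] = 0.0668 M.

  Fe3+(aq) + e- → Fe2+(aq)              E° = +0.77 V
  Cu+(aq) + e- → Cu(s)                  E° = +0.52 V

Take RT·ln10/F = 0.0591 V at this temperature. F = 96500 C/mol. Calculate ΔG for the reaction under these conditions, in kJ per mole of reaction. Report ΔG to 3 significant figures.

With Fe³⁺/Fe²⁺ reduced at the cathode, E°cell = +0.77 − (+0.52) = +0.25 V and n = 1.
Here Q = ([Fe2+(aq)]·[Cu+(aq)]) / [Fe3+(aq)] = 0.0196 (log Q = −1.707), giving E = +0.25 − (0.0591/1)·(−1.707) = +0.3509 V.
Then ΔG = −nFE = −1 × 96500 × +0.3509 J/mol = −33.9 kJ/mol.

−33.9 kJ/mol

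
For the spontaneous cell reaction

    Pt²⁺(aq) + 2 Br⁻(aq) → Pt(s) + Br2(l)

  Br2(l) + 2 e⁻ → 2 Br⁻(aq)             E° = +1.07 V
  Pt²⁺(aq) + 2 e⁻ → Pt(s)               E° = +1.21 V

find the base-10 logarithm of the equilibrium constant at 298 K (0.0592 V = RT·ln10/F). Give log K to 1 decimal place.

The Pt²⁺/Pt couple is reduced (cathode); E°cell = +1.21 − (+1.07) = +0.14 V with n = 2.
At equilibrium E = 0, so log K = nE°cell / 0.0592 = (2)(+0.14) / 0.0592 = 4.7.

log K = 4.7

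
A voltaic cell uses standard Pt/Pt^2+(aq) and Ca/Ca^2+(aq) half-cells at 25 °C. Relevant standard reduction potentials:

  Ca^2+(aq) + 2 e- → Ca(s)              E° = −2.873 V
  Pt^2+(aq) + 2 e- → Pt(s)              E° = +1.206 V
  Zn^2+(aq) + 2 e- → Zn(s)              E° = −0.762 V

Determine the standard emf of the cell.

The Pt²⁺/Pt couple has the higher E°, so Pt ion is reduced (cathode) and Ca is oxidized (anode).
E°cell = E°(cathode) − E°(anode) = +1.206 − (−2.873) = +4.079 V.

+4.079 V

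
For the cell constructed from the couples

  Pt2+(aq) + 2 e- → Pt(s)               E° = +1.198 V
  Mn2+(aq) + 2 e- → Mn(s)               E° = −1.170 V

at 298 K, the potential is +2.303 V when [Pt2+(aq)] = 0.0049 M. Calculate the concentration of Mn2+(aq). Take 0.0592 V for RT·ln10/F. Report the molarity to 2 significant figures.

Pt²⁺/Pt is the cathode (higher E°); E°cell = +1.198 − (−1.170) = +2.368 V with n = 2.
From the Nernst equation, log Q = n(E° − E)/0.0592 = 2·(+2.368 − (+2.303))/0.0592 = 2.196.
The balanced reaction is Pt2+(aq) + Mn(s) → Pt(s) + Mn2+(aq), so Q = [Mn2+(aq)] / [Pt2+(aq)].
Substituting the known concentrations and solving, log [Mn2+(aq)] = −0.114 and [Mn2+(aq)] = 0.77 M.

0.77 M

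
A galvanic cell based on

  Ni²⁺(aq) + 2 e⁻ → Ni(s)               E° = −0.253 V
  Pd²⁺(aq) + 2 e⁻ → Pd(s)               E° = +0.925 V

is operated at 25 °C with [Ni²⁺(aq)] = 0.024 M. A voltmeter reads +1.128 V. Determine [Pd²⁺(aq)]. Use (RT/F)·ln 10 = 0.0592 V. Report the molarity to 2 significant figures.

The Pd²⁺/Pd couple has the larger reduction potential, so it is the cathode: E°cell = +0.925 − (−0.253) = +1.178 V and n = 2.
From the Nernst equation, log Q = n(E° − E)/0.0592 = 2·(+1.178 − (+1.128))/0.0592 = 1.689.
Balancing electrons gives Pd²⁺(aq) + Ni(s) → Pd(s) + Ni²⁺(aq); thus Q = [Ni²⁺(aq)] / [Pd²⁺(aq)].
Solving for the unknown gives log [Pd²⁺(aq)] = −3.309, so [Pd²⁺(aq)] ≈ 0.00049 M.

0.00049 M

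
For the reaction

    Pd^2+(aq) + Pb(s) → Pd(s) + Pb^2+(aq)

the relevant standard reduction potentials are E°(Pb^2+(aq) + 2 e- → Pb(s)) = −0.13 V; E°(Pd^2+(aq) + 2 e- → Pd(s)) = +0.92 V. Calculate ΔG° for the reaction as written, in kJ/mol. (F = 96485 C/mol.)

In the reaction as written Pd^2+(aq) is reduced, so the Pd²⁺/Pd couple is the cathode and Pb²⁺/Pb is the anode.
E°cell = +0.92 − (−0.13) = +1.05 V; balancing electrons gives n = 2.
ΔG° = −nFE°cell = −(2)(96485)(+1.05) J/mol = −203 kJ/mol.

−203 kJ/mol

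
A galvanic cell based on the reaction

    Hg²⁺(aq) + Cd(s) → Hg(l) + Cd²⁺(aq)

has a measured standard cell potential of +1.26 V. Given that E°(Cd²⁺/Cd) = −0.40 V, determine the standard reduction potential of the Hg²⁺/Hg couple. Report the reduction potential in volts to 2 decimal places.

In the reaction as written the Hg²⁺/Hg couple is reduced (cathode) and Cd²⁺/Cd is oxidized (anode), so E°cell = E°(Hg²⁺/Hg) − E°(Cd²⁺/Cd).
E°(Hg²⁺/Hg) = E°cell + E°(anode) = +1.26 + (−0.40) = +0.86 V.

+0.86 V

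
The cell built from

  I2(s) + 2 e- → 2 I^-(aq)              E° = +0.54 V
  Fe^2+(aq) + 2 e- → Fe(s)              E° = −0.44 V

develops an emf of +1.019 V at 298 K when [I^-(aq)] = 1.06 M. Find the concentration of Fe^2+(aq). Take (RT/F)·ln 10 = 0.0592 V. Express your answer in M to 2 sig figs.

0.043 M

With I₂/I⁻ at the cathode and Fe²⁺/Fe at the anode, E°cell = +0.54 − (−0.44) = +0.98 V (n = 2).
From the Nernst equation, log Q = n(E° − E)/0.0592 = 2·(+0.98 − (+1.019))/0.0592 = −1.318.
For I2(s) + Fe(s) → 2 I^-(aq) + Fe^2+(aq), the reaction quotient is Q = [I^-(aq)]^2·[Fe^2+(aq)].
Isolating [Fe^2+(aq)] in Q = 10^{−1.318} yields log [Fe^2+(aq)] = −1.369, i.e. 0.043 M.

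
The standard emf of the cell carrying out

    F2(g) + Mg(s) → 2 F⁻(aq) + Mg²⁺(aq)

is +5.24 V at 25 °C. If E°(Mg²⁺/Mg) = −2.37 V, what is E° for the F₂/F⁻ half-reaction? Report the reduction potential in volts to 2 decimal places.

+2.87 V

In the reaction as written the F₂/F⁻ couple is reduced (cathode) and Mg²⁺/Mg is oxidized (anode), so E°cell = E°(F₂/F⁻) − E°(Mg²⁺/Mg).
E°(F₂/F⁻) = E°cell + E°(anode) = +5.24 + (−2.37) = +2.87 V.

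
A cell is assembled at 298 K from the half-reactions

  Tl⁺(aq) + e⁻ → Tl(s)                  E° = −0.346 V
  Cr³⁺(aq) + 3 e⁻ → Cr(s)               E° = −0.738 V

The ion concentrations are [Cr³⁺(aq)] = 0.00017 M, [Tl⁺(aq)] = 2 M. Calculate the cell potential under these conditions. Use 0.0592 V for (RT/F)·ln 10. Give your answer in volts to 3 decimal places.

The Tl⁺/Tl couple has the more positive E°, so it is the cathode; Cr³⁺/Cr is the anode.
The standard potential is −0.346 − (−0.738) = +0.392 V and the balanced reaction transfers n = 3 electrons.
Balancing gives 3 Tl⁺(aq) + Cr(s) → 3 Tl(s) + Cr³⁺(aq); hence Q = [Cr³⁺(aq)] / [Tl⁺(aq)]^3 = 2.13×10^−5 (log Q = −4.673).
By the Nernst equation, E = +0.392 − (0.0592/3)·(−4.673) = +0.484 V.

+0.484 V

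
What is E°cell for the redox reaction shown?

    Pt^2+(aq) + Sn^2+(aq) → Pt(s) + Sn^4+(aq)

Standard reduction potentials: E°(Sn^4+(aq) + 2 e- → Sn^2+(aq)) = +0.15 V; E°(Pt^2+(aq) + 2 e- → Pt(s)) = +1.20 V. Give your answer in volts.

Pt^2+(aq) gains electrons, so the Pt²⁺/Pt couple is the cathode; the Sn⁴⁺/Sn²⁺ couple is the anode.
E°cell = E°(cathode) − E°(anode) = +1.20 − (+0.15) = +1.05 V.
The positive value indicates the reaction is spontaneous as written.

+1.05 V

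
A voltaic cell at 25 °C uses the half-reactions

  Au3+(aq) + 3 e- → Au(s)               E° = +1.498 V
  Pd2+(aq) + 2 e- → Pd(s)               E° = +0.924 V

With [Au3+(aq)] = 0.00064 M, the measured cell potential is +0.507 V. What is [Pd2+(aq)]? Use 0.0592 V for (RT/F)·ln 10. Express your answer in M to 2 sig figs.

1.4 M

The Au³⁺/Au couple has the larger reduction potential, so it is the cathode: E°cell = +1.498 − (+0.924) = +0.574 V and n = 6.
From the Nernst equation, log Q = n(E° − E)/0.0592 = 6·(+0.574 − (+0.507))/0.0592 = 6.791.
For 2 Au3+(aq) + 3 Pd(s) → 2 Au(s) + 3 Pd2+(aq), the reaction quotient is Q = [Pd2+(aq)]^3 / [Au3+(aq)]^2.
Substituting the known concentrations and solving, log [Pd2+(aq)] = 0.134 and [Pd2+(aq)] = 1.4 M.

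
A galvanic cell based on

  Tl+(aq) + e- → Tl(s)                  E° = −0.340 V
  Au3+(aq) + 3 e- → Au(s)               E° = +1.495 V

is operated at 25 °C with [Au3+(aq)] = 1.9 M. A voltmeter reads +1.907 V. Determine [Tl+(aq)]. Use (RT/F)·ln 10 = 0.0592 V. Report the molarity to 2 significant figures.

The Au³⁺/Au couple has the larger reduction potential, so it is the cathode: E°cell = +1.495 − (−0.340) = +1.835 V and n = 3.
From the Nernst equation, log Q = n(E° − E)/0.0592 = 3·(+1.835 − (+1.907))/0.0592 = −3.649.
The balanced reaction is Au3+(aq) + 3 Tl(s) → Au(s) + 3 Tl+(aq), so Q = [Tl+(aq)]^3 / [Au3+(aq)].
Substituting the known concentrations and solving, log [Tl+(aq)] = −1.123 and [Tl+(aq)] = 0.075 M.

0.075 M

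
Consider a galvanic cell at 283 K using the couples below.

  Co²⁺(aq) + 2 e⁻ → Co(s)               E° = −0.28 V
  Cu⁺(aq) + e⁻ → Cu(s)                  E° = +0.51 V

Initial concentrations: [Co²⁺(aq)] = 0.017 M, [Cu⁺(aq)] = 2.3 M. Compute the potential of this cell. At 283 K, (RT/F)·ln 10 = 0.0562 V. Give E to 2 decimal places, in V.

Since E°(Cu⁺/Cu) > E°(Co²⁺/Co), Cu⁺/Cu serves as the cathode.
The standard potential is +0.51 − (−0.28) = +0.79 V and the balanced reaction transfers n = 2 electrons.
For the overall reaction 2 Cu⁺(aq) + Co(s) → 2 Cu(s) + Co²⁺(aq), Q = [Co²⁺(aq)] / [Cu⁺(aq)]^2 = 0.00321, giving log Q = −2.493.
Applying E = E° − (RT ln10/nF)·log Q gives +0.79 − (0.0562/2)(−2.493) = +0.86 V.

+0.86 V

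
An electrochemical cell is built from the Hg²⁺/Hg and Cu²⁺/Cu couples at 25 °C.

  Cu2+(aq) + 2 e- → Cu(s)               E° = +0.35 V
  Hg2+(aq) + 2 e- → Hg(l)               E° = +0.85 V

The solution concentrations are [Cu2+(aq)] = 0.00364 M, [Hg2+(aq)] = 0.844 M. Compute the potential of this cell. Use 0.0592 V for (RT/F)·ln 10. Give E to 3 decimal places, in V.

+0.570 V

Hg²⁺/Hg is reduced (cathode, E° = +0.85 V) and Cu²⁺/Cu is oxidized (anode).
E°cell = E°cat − E°an = +0.85 − (+0.35) = +0.50 V; n = 2.
The balanced reaction is Hg2+(aq) + Cu(s) → Hg(l) + Cu2+(aq), so Q = [Cu2+(aq)] / [Hg2+(aq)] = 0.00431 and log Q = −2.365.
Applying E = E° − (RT ln10/nF)·log Q gives +0.50 − (0.0592/2)(−2.365) = +0.570 V.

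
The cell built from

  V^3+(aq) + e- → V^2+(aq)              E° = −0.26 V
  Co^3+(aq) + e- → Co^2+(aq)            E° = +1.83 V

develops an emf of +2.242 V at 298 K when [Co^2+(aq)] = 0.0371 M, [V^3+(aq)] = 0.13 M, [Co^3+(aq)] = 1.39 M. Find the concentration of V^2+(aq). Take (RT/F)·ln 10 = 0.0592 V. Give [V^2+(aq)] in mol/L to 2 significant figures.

With Co³⁺/Co²⁺ at the cathode and V³⁺/V²⁺ at the anode, E°cell = +1.83 − (−0.26) = +2.09 V (n = 1).
Rearranging E = E° − (0.0592/n)·log Q gives log Q = 1(+2.09 − (+2.242))/0.0592 = −2.568.
Balancing electrons gives Co^3+(aq) + V^2+(aq) → Co^2+(aq) + V^3+(aq); thus Q = ([Co^2+(aq)]·[V^3+(aq)]) / ([Co^3+(aq)]·[V^2+(aq)]).
Isolating [V^2+(aq)] in Q = 10^{−2.568} yields log [V^2+(aq)] = 0.108, i.e. 1.3 M.

1.3 M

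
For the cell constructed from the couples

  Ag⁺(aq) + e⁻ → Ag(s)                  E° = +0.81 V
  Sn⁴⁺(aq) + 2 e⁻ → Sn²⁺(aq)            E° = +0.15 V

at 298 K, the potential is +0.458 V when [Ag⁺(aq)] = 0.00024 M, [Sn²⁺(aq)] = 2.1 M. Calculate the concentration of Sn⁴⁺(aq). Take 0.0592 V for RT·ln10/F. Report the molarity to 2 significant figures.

With Ag⁺/Ag at the cathode and Sn⁴⁺/Sn²⁺ at the anode, E°cell = +0.81 − (+0.15) = +0.66 V (n = 2).
Rearranging E = E° − (0.0592/n)·log Q gives log Q = 2(+0.66 − (+0.458))/0.0592 = 6.824.
The balanced reaction is 2 Ag⁺(aq) + Sn²⁺(aq) → 2 Ag(s) + Sn⁴⁺(aq), so Q = [Sn⁴⁺(aq)] / ([Ag⁺(aq)]^2·[Sn²⁺(aq)]).
Solving for the unknown gives log [Sn⁴⁺(aq)] = −0.093, so [Sn⁴⁺(aq)] ≈ 0.81 M.

0.81 M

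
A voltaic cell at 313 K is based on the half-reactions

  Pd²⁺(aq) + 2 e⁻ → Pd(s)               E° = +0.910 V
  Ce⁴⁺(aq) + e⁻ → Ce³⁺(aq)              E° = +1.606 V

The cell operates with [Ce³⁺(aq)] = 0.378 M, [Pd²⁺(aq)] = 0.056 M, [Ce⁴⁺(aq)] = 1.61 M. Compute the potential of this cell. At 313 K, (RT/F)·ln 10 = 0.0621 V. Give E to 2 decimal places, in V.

Since E°(Ce⁴⁺/Ce³⁺) > E°(Pd²⁺/Pd), Ce⁴⁺/Ce³⁺ serves as the cathode.
E°cell = E°cat − E°an = +1.606 − (+0.910) = +0.696 V; n = 2.
Balancing gives 2 Ce⁴⁺(aq) + Pd(s) → 2 Ce³⁺(aq) + Pd²⁺(aq); hence Q = ([Ce³⁺(aq)]^2·[Pd²⁺(aq)]) / [Ce⁴⁺(aq)]^2 = 0.00309 (log Q = −2.510).
By the Nernst equation, E = +0.696 − (0.0621/2)·(−2.510) = +0.77 V.

+0.77 V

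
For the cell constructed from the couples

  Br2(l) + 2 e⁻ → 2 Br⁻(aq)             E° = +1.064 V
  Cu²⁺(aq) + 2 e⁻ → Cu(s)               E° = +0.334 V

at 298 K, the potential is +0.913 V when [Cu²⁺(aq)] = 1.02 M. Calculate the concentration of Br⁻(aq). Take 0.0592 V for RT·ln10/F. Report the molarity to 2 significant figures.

With Br₂/Br⁻ at the cathode and Cu²⁺/Cu at the anode, E°cell = +1.064 − (+0.334) = +0.730 V (n = 2).
From the Nernst equation, log Q = n(E° − E)/0.0592 = 2·(+0.730 − (+0.913))/0.0592 = −6.182.
Balancing electrons gives Br2(l) + Cu(s) → 2 Br⁻(aq) + Cu²⁺(aq); thus Q = [Br⁻(aq)]^2·[Cu²⁺(aq)].
Solving for the unknown gives log [Br⁻(aq)] = −3.095, so [Br⁻(aq)] ≈ 0.00080 M.

0.00080 M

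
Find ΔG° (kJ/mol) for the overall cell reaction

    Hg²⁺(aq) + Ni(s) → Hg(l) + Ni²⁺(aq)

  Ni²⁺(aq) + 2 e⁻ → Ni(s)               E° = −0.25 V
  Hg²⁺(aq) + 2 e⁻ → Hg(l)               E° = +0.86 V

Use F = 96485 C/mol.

−214 kJ/mol

In the reaction as written Hg²⁺(aq) is reduced, so the Hg²⁺/Hg couple is the cathode and Ni²⁺/Ni is the anode.
E°cell = +0.86 − (−0.25) = +1.11 V; balancing electrons gives n = 2.
ΔG° = −nFE°cell = −(2)(96485)(+1.11) J/mol = −214 kJ/mol.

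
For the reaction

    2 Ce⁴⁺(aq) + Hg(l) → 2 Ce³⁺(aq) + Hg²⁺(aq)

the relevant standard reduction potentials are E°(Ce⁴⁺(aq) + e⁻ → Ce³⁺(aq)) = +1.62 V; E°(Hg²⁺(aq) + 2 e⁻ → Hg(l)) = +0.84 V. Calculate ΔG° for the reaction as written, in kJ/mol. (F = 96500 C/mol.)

−151 kJ/mol

In the reaction as written Ce⁴⁺(aq) is reduced, so the Ce⁴⁺/Ce³⁺ couple is the cathode and Hg²⁺/Hg is the anode.
E°cell = +1.62 − (+0.84) = +0.78 V; balancing electrons gives n = 2.
ΔG° = −nFE°cell = −(2)(96500)(+0.78) J/mol = −151 kJ/mol.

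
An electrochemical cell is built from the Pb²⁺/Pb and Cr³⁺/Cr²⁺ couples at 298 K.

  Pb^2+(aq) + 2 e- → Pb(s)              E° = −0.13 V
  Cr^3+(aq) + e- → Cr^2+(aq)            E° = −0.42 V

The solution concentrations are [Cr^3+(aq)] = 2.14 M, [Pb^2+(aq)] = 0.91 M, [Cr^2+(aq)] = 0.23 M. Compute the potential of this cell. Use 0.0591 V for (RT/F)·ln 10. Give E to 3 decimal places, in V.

Pb²⁺/Pb is reduced (cathode, E° = −0.13 V) and Cr³⁺/Cr²⁺ is oxidized (anode).
E°cell = −0.13 − (−0.42) = +0.29 V, with n = 2 electrons transferred.
The balanced reaction is Pb^2+(aq) + 2 Cr^2+(aq) → Pb(s) + 2 Cr^3+(aq), so Q = [Cr^3+(aq)]^2 / ([Pb^2+(aq)]·[Cr^2+(aq)]^2) = 95.1 and log Q = 1.978.
By the Nernst equation, E = +0.29 − (0.0591/2)·(1.978) = +0.232 V.

+0.232 V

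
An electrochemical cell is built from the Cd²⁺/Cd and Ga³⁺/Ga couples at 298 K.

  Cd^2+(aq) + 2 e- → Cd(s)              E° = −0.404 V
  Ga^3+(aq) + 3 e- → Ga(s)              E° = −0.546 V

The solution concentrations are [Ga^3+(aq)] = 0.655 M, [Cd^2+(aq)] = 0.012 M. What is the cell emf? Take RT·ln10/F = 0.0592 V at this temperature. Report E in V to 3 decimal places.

+0.089 V

The Cd²⁺/Cd couple has the more positive E°, so it is the cathode; Ga³⁺/Ga is the anode.
The standard potential is −0.404 − (−0.546) = +0.142 V and the balanced reaction transfers n = 6 electrons.
The balanced reaction is 3 Cd^2+(aq) + 2 Ga(s) → 3 Cd(s) + 2 Ga^3+(aq), so Q = [Ga^3+(aq)]^2 / [Cd^2+(aq)]^3 = 2.48×10^5 and log Q = 5.395.
E = E° − (0.0592/n)·log Q = +0.142 − (0.0592/6)(5.395) = +0.089 V.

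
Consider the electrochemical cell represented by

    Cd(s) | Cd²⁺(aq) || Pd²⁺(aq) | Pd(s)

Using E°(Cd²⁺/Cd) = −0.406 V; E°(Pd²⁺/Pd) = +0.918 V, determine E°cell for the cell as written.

+1.324 V

By convention the left-hand electrode in cell notation is the anode (oxidation) and the right-hand electrode is the cathode (reduction).
E°cell = E°(right) − E°(left) = +0.918 − (−0.406) = +1.324 V.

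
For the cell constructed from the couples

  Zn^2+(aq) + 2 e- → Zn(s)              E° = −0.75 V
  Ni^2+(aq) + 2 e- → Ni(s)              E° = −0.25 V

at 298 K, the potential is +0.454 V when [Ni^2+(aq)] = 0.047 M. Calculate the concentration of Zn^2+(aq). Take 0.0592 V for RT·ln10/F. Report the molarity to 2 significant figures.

The Ni²⁺/Ni couple has the larger reduction potential, so it is the cathode: E°cell = −0.25 − (−0.75) = +0.50 V and n = 2.
Rearranging E = E° − (0.0592/n)·log Q gives log Q = 2(+0.50 − (+0.454))/0.0592 = 1.554.
Balancing electrons gives Ni^2+(aq) + Zn(s) → Ni(s) + Zn^2+(aq); thus Q = [Zn^2+(aq)] / [Ni^2+(aq)].
Substituting the known concentrations and solving, log [Zn^2+(aq)] = 0.226 and [Zn^2+(aq)] = 1.7 M.

1.7 M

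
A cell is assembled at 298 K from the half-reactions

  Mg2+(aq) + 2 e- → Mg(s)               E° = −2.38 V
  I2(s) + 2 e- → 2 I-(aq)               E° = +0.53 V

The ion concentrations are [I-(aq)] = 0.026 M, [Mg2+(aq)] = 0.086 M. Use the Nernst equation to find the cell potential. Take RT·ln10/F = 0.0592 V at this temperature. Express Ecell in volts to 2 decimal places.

+3.04 V

Since E°(I₂/I⁻) > E°(Mg²⁺/Mg), I₂/I⁻ serves as the cathode.
E°cell = +0.53 − (−2.38) = +2.91 V, with n = 2 electrons transferred.
For the overall reaction I2(s) + Mg(s) → 2 I-(aq) + Mg2+(aq), Q = [I-(aq)]^2·[Mg2+(aq)] = 5.81×10^−5, giving log Q = −4.236.
E = E° − (0.0592/n)·log Q = +2.91 − (0.0592/2)(−4.236) = +3.04 V.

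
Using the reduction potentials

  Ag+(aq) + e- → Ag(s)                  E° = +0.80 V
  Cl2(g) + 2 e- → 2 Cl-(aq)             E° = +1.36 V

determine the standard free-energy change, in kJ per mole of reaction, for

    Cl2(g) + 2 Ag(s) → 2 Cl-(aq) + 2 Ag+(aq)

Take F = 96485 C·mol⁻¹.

−108 kJ/mol

In the reaction as written Cl2(g) is reduced, so the Cl₂/Cl⁻ couple is the cathode and Ag⁺/Ag is the anode.
E°cell = +1.36 − (+0.80) = +0.56 V; balancing electrons gives n = 2.
ΔG° = −nFE°cell = −(2)(96485)(+0.56) J/mol = −108 kJ/mol.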